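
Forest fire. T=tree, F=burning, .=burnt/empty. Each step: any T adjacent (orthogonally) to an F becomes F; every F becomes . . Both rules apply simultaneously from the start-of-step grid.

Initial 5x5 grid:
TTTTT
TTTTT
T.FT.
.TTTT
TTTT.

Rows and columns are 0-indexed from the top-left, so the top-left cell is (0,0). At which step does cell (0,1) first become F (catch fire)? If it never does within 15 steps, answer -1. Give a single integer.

Step 1: cell (0,1)='T' (+3 fires, +1 burnt)
Step 2: cell (0,1)='T' (+6 fires, +3 burnt)
Step 3: cell (0,1)='F' (+7 fires, +6 burnt)
  -> target ignites at step 3
Step 4: cell (0,1)='.' (+4 fires, +7 burnt)
Step 5: cell (0,1)='.' (+0 fires, +4 burnt)
  fire out at step 5

3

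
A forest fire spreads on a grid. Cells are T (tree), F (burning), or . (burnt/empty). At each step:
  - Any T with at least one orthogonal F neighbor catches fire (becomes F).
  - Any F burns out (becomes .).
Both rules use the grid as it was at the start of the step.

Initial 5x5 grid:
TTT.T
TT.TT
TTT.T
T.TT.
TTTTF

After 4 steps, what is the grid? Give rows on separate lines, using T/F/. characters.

Step 1: 1 trees catch fire, 1 burn out
  TTT.T
  TT.TT
  TTT.T
  T.TT.
  TTTF.
Step 2: 2 trees catch fire, 1 burn out
  TTT.T
  TT.TT
  TTT.T
  T.TF.
  TTF..
Step 3: 2 trees catch fire, 2 burn out
  TTT.T
  TT.TT
  TTT.T
  T.F..
  TF...
Step 4: 2 trees catch fire, 2 burn out
  TTT.T
  TT.TT
  TTF.T
  T....
  F....

TTT.T
TT.TT
TTF.T
T....
F....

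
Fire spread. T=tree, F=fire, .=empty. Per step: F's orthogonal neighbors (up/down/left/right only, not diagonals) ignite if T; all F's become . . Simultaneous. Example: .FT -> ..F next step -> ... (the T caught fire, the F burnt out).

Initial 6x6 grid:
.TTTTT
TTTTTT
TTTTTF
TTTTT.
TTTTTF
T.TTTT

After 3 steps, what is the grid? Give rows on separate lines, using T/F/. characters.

Step 1: 4 trees catch fire, 2 burn out
  .TTTTT
  TTTTTF
  TTTTF.
  TTTTT.
  TTTTF.
  T.TTTF
Step 2: 6 trees catch fire, 4 burn out
  .TTTTF
  TTTTF.
  TTTF..
  TTTTF.
  TTTF..
  T.TTF.
Step 3: 6 trees catch fire, 6 burn out
  .TTTF.
  TTTF..
  TTF...
  TTTF..
  TTF...
  T.TF..

.TTTF.
TTTF..
TTF...
TTTF..
TTF...
T.TF..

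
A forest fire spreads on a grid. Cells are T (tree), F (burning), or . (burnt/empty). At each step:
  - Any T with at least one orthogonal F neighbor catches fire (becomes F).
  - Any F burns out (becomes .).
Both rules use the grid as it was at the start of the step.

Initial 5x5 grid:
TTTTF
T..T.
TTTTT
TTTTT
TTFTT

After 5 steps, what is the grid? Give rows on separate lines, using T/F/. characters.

Step 1: 4 trees catch fire, 2 burn out
  TTTF.
  T..T.
  TTTTT
  TTFTT
  TF.FT
Step 2: 7 trees catch fire, 4 burn out
  TTF..
  T..F.
  TTFTT
  TF.FT
  F...F
Step 3: 5 trees catch fire, 7 burn out
  TF...
  T....
  TF.FT
  F...F
  .....
Step 4: 3 trees catch fire, 5 burn out
  F....
  T....
  F...F
  .....
  .....
Step 5: 1 trees catch fire, 3 burn out
  .....
  F....
  .....
  .....
  .....

.....
F....
.....
.....
.....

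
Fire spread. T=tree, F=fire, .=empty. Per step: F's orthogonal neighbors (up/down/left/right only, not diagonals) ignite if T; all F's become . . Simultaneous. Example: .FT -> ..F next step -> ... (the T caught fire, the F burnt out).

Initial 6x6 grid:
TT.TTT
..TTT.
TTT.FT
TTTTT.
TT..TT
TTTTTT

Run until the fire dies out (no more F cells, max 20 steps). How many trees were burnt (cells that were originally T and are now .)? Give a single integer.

Answer: 25

Derivation:
Step 1: +3 fires, +1 burnt (F count now 3)
Step 2: +4 fires, +3 burnt (F count now 4)
Step 3: +6 fires, +4 burnt (F count now 6)
Step 4: +4 fires, +6 burnt (F count now 4)
Step 5: +4 fires, +4 burnt (F count now 4)
Step 6: +3 fires, +4 burnt (F count now 3)
Step 7: +1 fires, +3 burnt (F count now 1)
Step 8: +0 fires, +1 burnt (F count now 0)
Fire out after step 8
Initially T: 27, now '.': 34
Total burnt (originally-T cells now '.'): 25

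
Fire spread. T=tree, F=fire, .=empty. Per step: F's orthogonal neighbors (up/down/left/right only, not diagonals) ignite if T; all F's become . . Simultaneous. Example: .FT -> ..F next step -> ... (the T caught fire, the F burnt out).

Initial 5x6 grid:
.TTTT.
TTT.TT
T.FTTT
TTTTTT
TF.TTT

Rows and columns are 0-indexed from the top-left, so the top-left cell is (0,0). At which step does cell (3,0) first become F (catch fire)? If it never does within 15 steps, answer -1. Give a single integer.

Step 1: cell (3,0)='T' (+5 fires, +2 burnt)
Step 2: cell (3,0)='F' (+5 fires, +5 burnt)
  -> target ignites at step 2
Step 3: cell (3,0)='.' (+8 fires, +5 burnt)
Step 4: cell (3,0)='.' (+4 fires, +8 burnt)
Step 5: cell (3,0)='.' (+1 fires, +4 burnt)
Step 6: cell (3,0)='.' (+0 fires, +1 burnt)
  fire out at step 6

2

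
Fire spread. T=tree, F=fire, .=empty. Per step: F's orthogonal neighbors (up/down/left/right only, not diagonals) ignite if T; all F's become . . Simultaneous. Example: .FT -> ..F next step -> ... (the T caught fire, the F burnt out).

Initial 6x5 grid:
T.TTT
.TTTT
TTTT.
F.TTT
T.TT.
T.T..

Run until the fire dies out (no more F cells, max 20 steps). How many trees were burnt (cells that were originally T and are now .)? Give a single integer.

Step 1: +2 fires, +1 burnt (F count now 2)
Step 2: +2 fires, +2 burnt (F count now 2)
Step 3: +2 fires, +2 burnt (F count now 2)
Step 4: +3 fires, +2 burnt (F count now 3)
Step 5: +4 fires, +3 burnt (F count now 4)
Step 6: +5 fires, +4 burnt (F count now 5)
Step 7: +1 fires, +5 burnt (F count now 1)
Step 8: +0 fires, +1 burnt (F count now 0)
Fire out after step 8
Initially T: 20, now '.': 29
Total burnt (originally-T cells now '.'): 19

Answer: 19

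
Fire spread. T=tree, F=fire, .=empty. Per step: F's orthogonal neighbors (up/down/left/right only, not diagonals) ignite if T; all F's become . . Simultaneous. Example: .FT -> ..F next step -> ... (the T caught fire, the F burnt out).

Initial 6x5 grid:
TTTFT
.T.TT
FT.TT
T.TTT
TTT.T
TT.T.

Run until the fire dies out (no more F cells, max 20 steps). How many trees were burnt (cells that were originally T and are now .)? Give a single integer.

Answer: 20

Derivation:
Step 1: +5 fires, +2 burnt (F count now 5)
Step 2: +5 fires, +5 burnt (F count now 5)
Step 3: +5 fires, +5 burnt (F count now 5)
Step 4: +4 fires, +5 burnt (F count now 4)
Step 5: +1 fires, +4 burnt (F count now 1)
Step 6: +0 fires, +1 burnt (F count now 0)
Fire out after step 6
Initially T: 21, now '.': 29
Total burnt (originally-T cells now '.'): 20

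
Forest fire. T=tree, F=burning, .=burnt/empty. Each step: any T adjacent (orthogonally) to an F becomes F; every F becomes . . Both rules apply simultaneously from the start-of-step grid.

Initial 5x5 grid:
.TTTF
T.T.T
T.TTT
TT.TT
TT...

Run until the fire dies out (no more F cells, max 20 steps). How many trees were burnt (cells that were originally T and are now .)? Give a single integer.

Answer: 10

Derivation:
Step 1: +2 fires, +1 burnt (F count now 2)
Step 2: +2 fires, +2 burnt (F count now 2)
Step 3: +4 fires, +2 burnt (F count now 4)
Step 4: +2 fires, +4 burnt (F count now 2)
Step 5: +0 fires, +2 burnt (F count now 0)
Fire out after step 5
Initially T: 16, now '.': 19
Total burnt (originally-T cells now '.'): 10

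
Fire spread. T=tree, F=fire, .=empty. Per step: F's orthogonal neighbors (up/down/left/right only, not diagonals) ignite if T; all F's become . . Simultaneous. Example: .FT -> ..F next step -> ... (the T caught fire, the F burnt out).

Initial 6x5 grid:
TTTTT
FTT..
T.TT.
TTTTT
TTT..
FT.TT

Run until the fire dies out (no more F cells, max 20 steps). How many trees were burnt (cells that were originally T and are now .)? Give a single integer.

Step 1: +5 fires, +2 burnt (F count now 5)
Step 2: +4 fires, +5 burnt (F count now 4)
Step 3: +4 fires, +4 burnt (F count now 4)
Step 4: +3 fires, +4 burnt (F count now 3)
Step 5: +2 fires, +3 burnt (F count now 2)
Step 6: +1 fires, +2 burnt (F count now 1)
Step 7: +0 fires, +1 burnt (F count now 0)
Fire out after step 7
Initially T: 21, now '.': 28
Total burnt (originally-T cells now '.'): 19

Answer: 19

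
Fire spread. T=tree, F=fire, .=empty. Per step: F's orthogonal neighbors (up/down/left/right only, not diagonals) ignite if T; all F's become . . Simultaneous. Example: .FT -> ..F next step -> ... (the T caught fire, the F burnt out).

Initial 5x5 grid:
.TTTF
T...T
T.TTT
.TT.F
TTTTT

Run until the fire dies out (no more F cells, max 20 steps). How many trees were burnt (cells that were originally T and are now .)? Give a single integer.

Step 1: +4 fires, +2 burnt (F count now 4)
Step 2: +3 fires, +4 burnt (F count now 3)
Step 3: +3 fires, +3 burnt (F count now 3)
Step 4: +2 fires, +3 burnt (F count now 2)
Step 5: +2 fires, +2 burnt (F count now 2)
Step 6: +0 fires, +2 burnt (F count now 0)
Fire out after step 6
Initially T: 16, now '.': 23
Total burnt (originally-T cells now '.'): 14

Answer: 14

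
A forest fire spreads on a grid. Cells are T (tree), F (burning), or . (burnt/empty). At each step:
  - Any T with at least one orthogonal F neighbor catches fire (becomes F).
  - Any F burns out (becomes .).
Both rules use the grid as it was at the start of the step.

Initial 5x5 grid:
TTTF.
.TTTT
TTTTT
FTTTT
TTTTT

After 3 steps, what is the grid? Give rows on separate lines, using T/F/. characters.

Step 1: 5 trees catch fire, 2 burn out
  TTF..
  .TTFT
  FTTTT
  .FTTT
  FTTTT
Step 2: 7 trees catch fire, 5 burn out
  TF...
  .TF.F
  .FTFT
  ..FTT
  .FTTT
Step 3: 6 trees catch fire, 7 burn out
  F....
  .F...
  ..F.F
  ...FT
  ..FTT

F....
.F...
..F.F
...FT
..FTT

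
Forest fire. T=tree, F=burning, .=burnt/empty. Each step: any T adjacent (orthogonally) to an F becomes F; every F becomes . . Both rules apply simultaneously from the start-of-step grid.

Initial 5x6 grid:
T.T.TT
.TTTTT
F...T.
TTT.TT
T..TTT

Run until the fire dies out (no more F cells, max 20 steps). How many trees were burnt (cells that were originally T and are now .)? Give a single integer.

Answer: 4

Derivation:
Step 1: +1 fires, +1 burnt (F count now 1)
Step 2: +2 fires, +1 burnt (F count now 2)
Step 3: +1 fires, +2 burnt (F count now 1)
Step 4: +0 fires, +1 burnt (F count now 0)
Fire out after step 4
Initially T: 19, now '.': 15
Total burnt (originally-T cells now '.'): 4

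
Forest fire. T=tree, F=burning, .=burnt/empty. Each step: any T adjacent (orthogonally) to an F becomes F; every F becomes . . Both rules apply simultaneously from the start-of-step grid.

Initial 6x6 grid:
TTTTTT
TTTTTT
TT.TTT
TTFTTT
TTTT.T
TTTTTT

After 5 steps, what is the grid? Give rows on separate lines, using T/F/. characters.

Step 1: 3 trees catch fire, 1 burn out
  TTTTTT
  TTTTTT
  TT.TTT
  TF.FTT
  TTFT.T
  TTTTTT
Step 2: 7 trees catch fire, 3 burn out
  TTTTTT
  TTTTTT
  TF.FTT
  F...FT
  TF.F.T
  TTFTTT
Step 3: 8 trees catch fire, 7 burn out
  TTTTTT
  TFTFTT
  F...FT
  .....F
  F....T
  TF.FTT
Step 4: 9 trees catch fire, 8 burn out
  TFTFTT
  F.F.FT
  .....F
  ......
  .....F
  F...FT
Step 5: 5 trees catch fire, 9 burn out
  F.F.FT
  .....F
  ......
  ......
  ......
  .....F

F.F.FT
.....F
......
......
......
.....F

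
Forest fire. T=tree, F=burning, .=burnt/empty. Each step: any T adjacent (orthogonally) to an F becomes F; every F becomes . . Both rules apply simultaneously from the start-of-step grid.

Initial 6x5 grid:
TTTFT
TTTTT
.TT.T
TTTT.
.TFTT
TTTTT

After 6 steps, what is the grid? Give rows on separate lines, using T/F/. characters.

Step 1: 7 trees catch fire, 2 burn out
  TTF.F
  TTTFT
  .TT.T
  TTFT.
  .F.FT
  TTFTT
Step 2: 9 trees catch fire, 7 burn out
  TF...
  TTF.F
  .TF.T
  TF.F.
  ....F
  TF.FT
Step 3: 7 trees catch fire, 9 burn out
  F....
  TF...
  .F..F
  F....
  .....
  F...F
Step 4: 1 trees catch fire, 7 burn out
  .....
  F....
  .....
  .....
  .....
  .....
Step 5: 0 trees catch fire, 1 burn out
  .....
  .....
  .....
  .....
  .....
  .....
Step 6: 0 trees catch fire, 0 burn out
  .....
  .....
  .....
  .....
  .....
  .....

.....
.....
.....
.....
.....
.....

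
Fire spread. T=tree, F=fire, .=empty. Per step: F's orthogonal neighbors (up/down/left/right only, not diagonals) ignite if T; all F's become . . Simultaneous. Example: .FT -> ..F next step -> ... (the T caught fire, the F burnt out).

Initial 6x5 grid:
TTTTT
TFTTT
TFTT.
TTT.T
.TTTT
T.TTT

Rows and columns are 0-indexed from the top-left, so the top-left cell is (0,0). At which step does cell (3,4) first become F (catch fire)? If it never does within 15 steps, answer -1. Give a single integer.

Step 1: cell (3,4)='T' (+6 fires, +2 burnt)
Step 2: cell (3,4)='T' (+7 fires, +6 burnt)
Step 3: cell (3,4)='T' (+3 fires, +7 burnt)
Step 4: cell (3,4)='T' (+3 fires, +3 burnt)
Step 5: cell (3,4)='T' (+2 fires, +3 burnt)
Step 6: cell (3,4)='F' (+2 fires, +2 burnt)
  -> target ignites at step 6
Step 7: cell (3,4)='.' (+0 fires, +2 burnt)
  fire out at step 7

6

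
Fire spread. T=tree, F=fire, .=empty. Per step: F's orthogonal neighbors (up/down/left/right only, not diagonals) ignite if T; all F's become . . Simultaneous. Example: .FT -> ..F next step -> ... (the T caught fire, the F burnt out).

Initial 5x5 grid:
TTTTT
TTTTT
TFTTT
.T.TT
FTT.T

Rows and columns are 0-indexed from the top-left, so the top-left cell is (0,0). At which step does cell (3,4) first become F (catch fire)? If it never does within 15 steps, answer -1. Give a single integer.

Step 1: cell (3,4)='T' (+5 fires, +2 burnt)
Step 2: cell (3,4)='T' (+5 fires, +5 burnt)
Step 3: cell (3,4)='T' (+5 fires, +5 burnt)
Step 4: cell (3,4)='F' (+3 fires, +5 burnt)
  -> target ignites at step 4
Step 5: cell (3,4)='.' (+2 fires, +3 burnt)
Step 6: cell (3,4)='.' (+0 fires, +2 burnt)
  fire out at step 6

4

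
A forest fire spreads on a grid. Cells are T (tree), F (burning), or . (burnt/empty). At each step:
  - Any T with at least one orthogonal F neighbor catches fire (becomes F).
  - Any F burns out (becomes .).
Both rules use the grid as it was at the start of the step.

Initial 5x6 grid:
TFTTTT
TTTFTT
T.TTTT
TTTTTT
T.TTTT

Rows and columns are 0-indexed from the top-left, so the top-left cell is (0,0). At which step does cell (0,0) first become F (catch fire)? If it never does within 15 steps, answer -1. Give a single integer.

Step 1: cell (0,0)='F' (+7 fires, +2 burnt)
  -> target ignites at step 1
Step 2: cell (0,0)='.' (+6 fires, +7 burnt)
Step 3: cell (0,0)='.' (+6 fires, +6 burnt)
Step 4: cell (0,0)='.' (+5 fires, +6 burnt)
Step 5: cell (0,0)='.' (+2 fires, +5 burnt)
Step 6: cell (0,0)='.' (+0 fires, +2 burnt)
  fire out at step 6

1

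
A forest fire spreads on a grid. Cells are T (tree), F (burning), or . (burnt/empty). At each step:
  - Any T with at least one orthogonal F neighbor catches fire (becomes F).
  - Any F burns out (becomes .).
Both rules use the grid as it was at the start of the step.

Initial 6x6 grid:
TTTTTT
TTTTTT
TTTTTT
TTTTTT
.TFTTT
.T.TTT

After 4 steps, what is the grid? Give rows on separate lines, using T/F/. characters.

Step 1: 3 trees catch fire, 1 burn out
  TTTTTT
  TTTTTT
  TTTTTT
  TTFTTT
  .F.FTT
  .T.TTT
Step 2: 6 trees catch fire, 3 burn out
  TTTTTT
  TTTTTT
  TTFTTT
  TF.FTT
  ....FT
  .F.FTT
Step 3: 7 trees catch fire, 6 burn out
  TTTTTT
  TTFTTT
  TF.FTT
  F...FT
  .....F
  ....FT
Step 4: 7 trees catch fire, 7 burn out
  TTFTTT
  TF.FTT
  F...FT
  .....F
  ......
  .....F

TTFTTT
TF.FTT
F...FT
.....F
......
.....F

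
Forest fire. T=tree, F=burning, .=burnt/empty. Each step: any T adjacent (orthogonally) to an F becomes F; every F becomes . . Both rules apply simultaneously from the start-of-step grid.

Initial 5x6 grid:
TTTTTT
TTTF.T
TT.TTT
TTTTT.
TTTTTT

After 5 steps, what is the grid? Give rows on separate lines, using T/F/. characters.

Step 1: 3 trees catch fire, 1 burn out
  TTTFTT
  TTF..T
  TT.FTT
  TTTTT.
  TTTTTT
Step 2: 5 trees catch fire, 3 burn out
  TTF.FT
  TF...T
  TT..FT
  TTTFT.
  TTTTTT
Step 3: 8 trees catch fire, 5 burn out
  TF...F
  F....T
  TF...F
  TTF.F.
  TTTFTT
Step 4: 6 trees catch fire, 8 burn out
  F.....
  .....F
  F.....
  TF....
  TTF.FT
Step 5: 3 trees catch fire, 6 burn out
  ......
  ......
  ......
  F.....
  TF...F

......
......
......
F.....
TF...F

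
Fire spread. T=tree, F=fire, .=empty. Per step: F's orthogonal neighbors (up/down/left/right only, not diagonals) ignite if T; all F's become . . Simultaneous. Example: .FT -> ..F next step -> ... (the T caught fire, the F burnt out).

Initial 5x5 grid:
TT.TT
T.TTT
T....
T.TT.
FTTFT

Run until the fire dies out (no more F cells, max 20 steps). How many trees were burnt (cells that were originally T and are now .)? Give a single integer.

Step 1: +5 fires, +2 burnt (F count now 5)
Step 2: +2 fires, +5 burnt (F count now 2)
Step 3: +1 fires, +2 burnt (F count now 1)
Step 4: +1 fires, +1 burnt (F count now 1)
Step 5: +1 fires, +1 burnt (F count now 1)
Step 6: +0 fires, +1 burnt (F count now 0)
Fire out after step 6
Initially T: 15, now '.': 20
Total burnt (originally-T cells now '.'): 10

Answer: 10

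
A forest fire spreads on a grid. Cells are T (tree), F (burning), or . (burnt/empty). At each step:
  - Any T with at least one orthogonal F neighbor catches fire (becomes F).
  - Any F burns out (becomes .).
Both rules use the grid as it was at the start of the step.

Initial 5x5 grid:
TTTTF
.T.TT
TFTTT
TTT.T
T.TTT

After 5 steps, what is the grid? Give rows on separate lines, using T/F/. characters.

Step 1: 6 trees catch fire, 2 burn out
  TTTF.
  .F.TF
  F.FTT
  TFT.T
  T.TTT
Step 2: 7 trees catch fire, 6 burn out
  TFF..
  ...F.
  ...FF
  F.F.T
  T.TTT
Step 3: 4 trees catch fire, 7 burn out
  F....
  .....
  .....
  ....F
  F.FTT
Step 4: 2 trees catch fire, 4 burn out
  .....
  .....
  .....
  .....
  ...FF
Step 5: 0 trees catch fire, 2 burn out
  .....
  .....
  .....
  .....
  .....

.....
.....
.....
.....
.....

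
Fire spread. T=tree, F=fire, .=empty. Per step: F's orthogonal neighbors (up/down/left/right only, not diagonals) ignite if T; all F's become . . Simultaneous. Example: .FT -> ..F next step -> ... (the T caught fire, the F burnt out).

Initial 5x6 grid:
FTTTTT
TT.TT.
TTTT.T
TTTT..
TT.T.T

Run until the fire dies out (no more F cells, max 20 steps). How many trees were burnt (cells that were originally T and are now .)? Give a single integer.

Step 1: +2 fires, +1 burnt (F count now 2)
Step 2: +3 fires, +2 burnt (F count now 3)
Step 3: +3 fires, +3 burnt (F count now 3)
Step 4: +5 fires, +3 burnt (F count now 5)
Step 5: +5 fires, +5 burnt (F count now 5)
Step 6: +1 fires, +5 burnt (F count now 1)
Step 7: +1 fires, +1 burnt (F count now 1)
Step 8: +0 fires, +1 burnt (F count now 0)
Fire out after step 8
Initially T: 22, now '.': 28
Total burnt (originally-T cells now '.'): 20

Answer: 20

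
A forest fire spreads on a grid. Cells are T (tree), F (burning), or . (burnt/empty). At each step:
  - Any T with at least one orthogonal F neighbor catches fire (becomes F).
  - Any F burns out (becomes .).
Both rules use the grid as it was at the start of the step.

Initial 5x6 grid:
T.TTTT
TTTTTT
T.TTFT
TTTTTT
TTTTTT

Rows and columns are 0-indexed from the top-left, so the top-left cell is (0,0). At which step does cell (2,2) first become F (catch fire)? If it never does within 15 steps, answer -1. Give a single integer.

Step 1: cell (2,2)='T' (+4 fires, +1 burnt)
Step 2: cell (2,2)='F' (+7 fires, +4 burnt)
  -> target ignites at step 2
Step 3: cell (2,2)='.' (+6 fires, +7 burnt)
Step 4: cell (2,2)='.' (+4 fires, +6 burnt)
Step 5: cell (2,2)='.' (+3 fires, +4 burnt)
Step 6: cell (2,2)='.' (+3 fires, +3 burnt)
Step 7: cell (2,2)='.' (+0 fires, +3 burnt)
  fire out at step 7

2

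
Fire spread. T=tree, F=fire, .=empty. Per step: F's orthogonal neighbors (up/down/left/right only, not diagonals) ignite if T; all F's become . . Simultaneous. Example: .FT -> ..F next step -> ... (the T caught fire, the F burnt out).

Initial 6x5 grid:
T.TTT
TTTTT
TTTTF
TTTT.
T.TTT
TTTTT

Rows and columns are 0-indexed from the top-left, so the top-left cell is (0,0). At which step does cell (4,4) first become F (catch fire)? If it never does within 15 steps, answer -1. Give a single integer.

Step 1: cell (4,4)='T' (+2 fires, +1 burnt)
Step 2: cell (4,4)='T' (+4 fires, +2 burnt)
Step 3: cell (4,4)='T' (+5 fires, +4 burnt)
Step 4: cell (4,4)='F' (+7 fires, +5 burnt)
  -> target ignites at step 4
Step 5: cell (4,4)='.' (+4 fires, +7 burnt)
Step 6: cell (4,4)='.' (+3 fires, +4 burnt)
Step 7: cell (4,4)='.' (+1 fires, +3 burnt)
Step 8: cell (4,4)='.' (+0 fires, +1 burnt)
  fire out at step 8

4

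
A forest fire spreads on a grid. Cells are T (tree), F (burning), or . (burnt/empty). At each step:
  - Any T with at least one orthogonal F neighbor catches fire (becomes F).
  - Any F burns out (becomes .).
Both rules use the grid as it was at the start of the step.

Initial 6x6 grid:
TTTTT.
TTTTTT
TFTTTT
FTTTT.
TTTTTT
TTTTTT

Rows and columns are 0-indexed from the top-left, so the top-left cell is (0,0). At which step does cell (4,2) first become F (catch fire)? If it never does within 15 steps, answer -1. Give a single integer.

Step 1: cell (4,2)='T' (+5 fires, +2 burnt)
Step 2: cell (4,2)='T' (+7 fires, +5 burnt)
Step 3: cell (4,2)='F' (+7 fires, +7 burnt)
  -> target ignites at step 3
Step 4: cell (4,2)='.' (+6 fires, +7 burnt)
Step 5: cell (4,2)='.' (+4 fires, +6 burnt)
Step 6: cell (4,2)='.' (+2 fires, +4 burnt)
Step 7: cell (4,2)='.' (+1 fires, +2 burnt)
Step 8: cell (4,2)='.' (+0 fires, +1 burnt)
  fire out at step 8

3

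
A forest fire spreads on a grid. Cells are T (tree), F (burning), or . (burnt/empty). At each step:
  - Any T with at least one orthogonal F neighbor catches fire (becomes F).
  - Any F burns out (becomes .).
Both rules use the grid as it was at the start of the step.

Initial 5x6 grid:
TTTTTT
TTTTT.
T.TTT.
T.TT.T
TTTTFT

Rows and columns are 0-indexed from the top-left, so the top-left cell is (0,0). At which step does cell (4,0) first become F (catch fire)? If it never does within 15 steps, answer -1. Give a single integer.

Step 1: cell (4,0)='T' (+2 fires, +1 burnt)
Step 2: cell (4,0)='T' (+3 fires, +2 burnt)
Step 3: cell (4,0)='T' (+3 fires, +3 burnt)
Step 4: cell (4,0)='F' (+4 fires, +3 burnt)
  -> target ignites at step 4
Step 5: cell (4,0)='.' (+4 fires, +4 burnt)
Step 6: cell (4,0)='.' (+4 fires, +4 burnt)
Step 7: cell (4,0)='.' (+3 fires, +4 burnt)
Step 8: cell (4,0)='.' (+1 fires, +3 burnt)
Step 9: cell (4,0)='.' (+0 fires, +1 burnt)
  fire out at step 9

4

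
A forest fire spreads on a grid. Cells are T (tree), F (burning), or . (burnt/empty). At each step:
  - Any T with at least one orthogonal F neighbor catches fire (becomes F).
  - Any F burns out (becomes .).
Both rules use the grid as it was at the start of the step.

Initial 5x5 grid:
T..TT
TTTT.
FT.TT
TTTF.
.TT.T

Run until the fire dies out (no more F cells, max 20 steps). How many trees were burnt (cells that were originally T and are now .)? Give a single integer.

Answer: 15

Derivation:
Step 1: +5 fires, +2 burnt (F count now 5)
Step 2: +6 fires, +5 burnt (F count now 6)
Step 3: +3 fires, +6 burnt (F count now 3)
Step 4: +1 fires, +3 burnt (F count now 1)
Step 5: +0 fires, +1 burnt (F count now 0)
Fire out after step 5
Initially T: 16, now '.': 24
Total burnt (originally-T cells now '.'): 15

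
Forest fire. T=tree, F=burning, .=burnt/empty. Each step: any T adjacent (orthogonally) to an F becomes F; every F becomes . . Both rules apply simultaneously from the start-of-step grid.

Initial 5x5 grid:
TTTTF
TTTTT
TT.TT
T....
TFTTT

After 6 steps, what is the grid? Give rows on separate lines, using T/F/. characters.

Step 1: 4 trees catch fire, 2 burn out
  TTTF.
  TTTTF
  TT.TT
  T....
  F.FTT
Step 2: 5 trees catch fire, 4 burn out
  TTF..
  TTTF.
  TT.TF
  F....
  ...FT
Step 3: 5 trees catch fire, 5 burn out
  TF...
  TTF..
  FT.F.
  .....
  ....F
Step 4: 4 trees catch fire, 5 burn out
  F....
  FF...
  .F...
  .....
  .....
Step 5: 0 trees catch fire, 4 burn out
  .....
  .....
  .....
  .....
  .....
Step 6: 0 trees catch fire, 0 burn out
  .....
  .....
  .....
  .....
  .....

.....
.....
.....
.....
.....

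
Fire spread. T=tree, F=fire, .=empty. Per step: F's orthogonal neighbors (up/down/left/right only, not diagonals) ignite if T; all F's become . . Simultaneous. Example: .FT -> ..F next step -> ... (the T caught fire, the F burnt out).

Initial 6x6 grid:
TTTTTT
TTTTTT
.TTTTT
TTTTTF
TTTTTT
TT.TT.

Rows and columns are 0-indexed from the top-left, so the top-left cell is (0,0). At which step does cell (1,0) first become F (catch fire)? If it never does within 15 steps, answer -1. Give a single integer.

Step 1: cell (1,0)='T' (+3 fires, +1 burnt)
Step 2: cell (1,0)='T' (+4 fires, +3 burnt)
Step 3: cell (1,0)='T' (+6 fires, +4 burnt)
Step 4: cell (1,0)='T' (+6 fires, +6 burnt)
Step 5: cell (1,0)='T' (+5 fires, +6 burnt)
Step 6: cell (1,0)='T' (+4 fires, +5 burnt)
Step 7: cell (1,0)='F' (+3 fires, +4 burnt)
  -> target ignites at step 7
Step 8: cell (1,0)='.' (+1 fires, +3 burnt)
Step 9: cell (1,0)='.' (+0 fires, +1 burnt)
  fire out at step 9

7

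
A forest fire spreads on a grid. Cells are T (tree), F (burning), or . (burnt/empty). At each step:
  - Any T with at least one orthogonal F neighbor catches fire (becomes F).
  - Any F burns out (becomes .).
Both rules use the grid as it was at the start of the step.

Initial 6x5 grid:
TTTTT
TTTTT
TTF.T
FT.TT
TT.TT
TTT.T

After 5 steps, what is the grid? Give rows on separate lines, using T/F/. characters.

Step 1: 5 trees catch fire, 2 burn out
  TTTTT
  TTFTT
  FF..T
  .F.TT
  FT.TT
  TTT.T
Step 2: 6 trees catch fire, 5 burn out
  TTFTT
  FF.FT
  ....T
  ...TT
  .F.TT
  FTT.T
Step 3: 5 trees catch fire, 6 burn out
  FF.FT
  ....F
  ....T
  ...TT
  ...TT
  .FT.T
Step 4: 3 trees catch fire, 5 burn out
  ....F
  .....
  ....F
  ...TT
  ...TT
  ..F.T
Step 5: 1 trees catch fire, 3 burn out
  .....
  .....
  .....
  ...TF
  ...TT
  ....T

.....
.....
.....
...TF
...TT
....T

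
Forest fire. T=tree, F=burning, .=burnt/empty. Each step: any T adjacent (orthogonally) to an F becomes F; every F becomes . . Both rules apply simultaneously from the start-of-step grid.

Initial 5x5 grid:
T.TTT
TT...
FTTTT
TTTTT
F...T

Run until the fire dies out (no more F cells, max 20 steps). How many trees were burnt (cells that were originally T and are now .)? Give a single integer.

Step 1: +3 fires, +2 burnt (F count now 3)
Step 2: +4 fires, +3 burnt (F count now 4)
Step 3: +2 fires, +4 burnt (F count now 2)
Step 4: +2 fires, +2 burnt (F count now 2)
Step 5: +1 fires, +2 burnt (F count now 1)
Step 6: +1 fires, +1 burnt (F count now 1)
Step 7: +0 fires, +1 burnt (F count now 0)
Fire out after step 7
Initially T: 16, now '.': 22
Total burnt (originally-T cells now '.'): 13

Answer: 13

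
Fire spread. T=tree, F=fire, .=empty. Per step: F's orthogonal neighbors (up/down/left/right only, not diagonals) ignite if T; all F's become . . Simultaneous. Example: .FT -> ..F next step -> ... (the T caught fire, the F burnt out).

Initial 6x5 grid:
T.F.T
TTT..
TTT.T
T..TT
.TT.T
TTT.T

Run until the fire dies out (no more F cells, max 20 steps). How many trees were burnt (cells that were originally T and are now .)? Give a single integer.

Step 1: +1 fires, +1 burnt (F count now 1)
Step 2: +2 fires, +1 burnt (F count now 2)
Step 3: +2 fires, +2 burnt (F count now 2)
Step 4: +2 fires, +2 burnt (F count now 2)
Step 5: +1 fires, +2 burnt (F count now 1)
Step 6: +0 fires, +1 burnt (F count now 0)
Fire out after step 6
Initially T: 19, now '.': 19
Total burnt (originally-T cells now '.'): 8

Answer: 8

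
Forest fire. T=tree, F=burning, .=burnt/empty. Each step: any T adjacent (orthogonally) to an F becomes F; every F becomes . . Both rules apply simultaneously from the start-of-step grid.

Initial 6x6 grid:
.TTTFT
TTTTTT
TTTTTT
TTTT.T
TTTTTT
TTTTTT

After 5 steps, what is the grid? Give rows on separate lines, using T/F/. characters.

Step 1: 3 trees catch fire, 1 burn out
  .TTF.F
  TTTTFT
  TTTTTT
  TTTT.T
  TTTTTT
  TTTTTT
Step 2: 4 trees catch fire, 3 burn out
  .TF...
  TTTF.F
  TTTTFT
  TTTT.T
  TTTTTT
  TTTTTT
Step 3: 4 trees catch fire, 4 burn out
  .F....
  TTF...
  TTTF.F
  TTTT.T
  TTTTTT
  TTTTTT
Step 4: 4 trees catch fire, 4 burn out
  ......
  TF....
  TTF...
  TTTF.F
  TTTTTT
  TTTTTT
Step 5: 5 trees catch fire, 4 burn out
  ......
  F.....
  TF....
  TTF...
  TTTFTF
  TTTTTT

......
F.....
TF....
TTF...
TTTFTF
TTTTTT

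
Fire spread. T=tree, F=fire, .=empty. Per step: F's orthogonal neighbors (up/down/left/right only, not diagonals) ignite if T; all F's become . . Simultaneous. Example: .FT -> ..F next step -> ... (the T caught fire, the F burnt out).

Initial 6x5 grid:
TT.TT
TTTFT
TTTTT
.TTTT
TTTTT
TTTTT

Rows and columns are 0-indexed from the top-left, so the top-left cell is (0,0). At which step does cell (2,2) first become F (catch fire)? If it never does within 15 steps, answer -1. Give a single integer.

Step 1: cell (2,2)='T' (+4 fires, +1 burnt)
Step 2: cell (2,2)='F' (+5 fires, +4 burnt)
  -> target ignites at step 2
Step 3: cell (2,2)='.' (+6 fires, +5 burnt)
Step 4: cell (2,2)='.' (+6 fires, +6 burnt)
Step 5: cell (2,2)='.' (+3 fires, +6 burnt)
Step 6: cell (2,2)='.' (+2 fires, +3 burnt)
Step 7: cell (2,2)='.' (+1 fires, +2 burnt)
Step 8: cell (2,2)='.' (+0 fires, +1 burnt)
  fire out at step 8

2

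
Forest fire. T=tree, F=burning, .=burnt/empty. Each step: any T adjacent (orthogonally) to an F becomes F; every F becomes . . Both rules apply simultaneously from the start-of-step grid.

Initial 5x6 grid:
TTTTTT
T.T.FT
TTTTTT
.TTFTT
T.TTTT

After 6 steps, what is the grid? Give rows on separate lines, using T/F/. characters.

Step 1: 7 trees catch fire, 2 burn out
  TTTTFT
  T.T..F
  TTTFFT
  .TF.FT
  T.TFTT
Step 2: 8 trees catch fire, 7 burn out
  TTTF.F
  T.T...
  TTF..F
  .F...F
  T.F.FT
Step 3: 4 trees catch fire, 8 burn out
  TTF...
  T.F...
  TF....
  ......
  T....F
Step 4: 2 trees catch fire, 4 burn out
  TF....
  T.....
  F.....
  ......
  T.....
Step 5: 2 trees catch fire, 2 burn out
  F.....
  F.....
  ......
  ......
  T.....
Step 6: 0 trees catch fire, 2 burn out
  ......
  ......
  ......
  ......
  T.....

......
......
......
......
T.....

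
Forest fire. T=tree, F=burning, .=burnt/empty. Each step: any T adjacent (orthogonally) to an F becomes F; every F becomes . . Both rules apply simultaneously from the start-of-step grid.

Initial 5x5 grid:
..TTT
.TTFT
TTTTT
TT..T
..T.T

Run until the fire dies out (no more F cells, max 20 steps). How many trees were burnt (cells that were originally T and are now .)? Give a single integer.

Answer: 15

Derivation:
Step 1: +4 fires, +1 burnt (F count now 4)
Step 2: +5 fires, +4 burnt (F count now 5)
Step 3: +2 fires, +5 burnt (F count now 2)
Step 4: +3 fires, +2 burnt (F count now 3)
Step 5: +1 fires, +3 burnt (F count now 1)
Step 6: +0 fires, +1 burnt (F count now 0)
Fire out after step 6
Initially T: 16, now '.': 24
Total burnt (originally-T cells now '.'): 15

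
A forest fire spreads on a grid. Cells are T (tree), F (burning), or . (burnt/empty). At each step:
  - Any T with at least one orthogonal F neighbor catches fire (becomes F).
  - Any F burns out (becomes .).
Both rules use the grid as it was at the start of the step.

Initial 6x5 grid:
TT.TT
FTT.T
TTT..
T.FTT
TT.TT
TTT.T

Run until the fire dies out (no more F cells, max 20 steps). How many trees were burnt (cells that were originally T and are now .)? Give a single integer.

Answer: 18

Derivation:
Step 1: +5 fires, +2 burnt (F count now 5)
Step 2: +6 fires, +5 burnt (F count now 6)
Step 3: +2 fires, +6 burnt (F count now 2)
Step 4: +3 fires, +2 burnt (F count now 3)
Step 5: +1 fires, +3 burnt (F count now 1)
Step 6: +1 fires, +1 burnt (F count now 1)
Step 7: +0 fires, +1 burnt (F count now 0)
Fire out after step 7
Initially T: 21, now '.': 27
Total burnt (originally-T cells now '.'): 18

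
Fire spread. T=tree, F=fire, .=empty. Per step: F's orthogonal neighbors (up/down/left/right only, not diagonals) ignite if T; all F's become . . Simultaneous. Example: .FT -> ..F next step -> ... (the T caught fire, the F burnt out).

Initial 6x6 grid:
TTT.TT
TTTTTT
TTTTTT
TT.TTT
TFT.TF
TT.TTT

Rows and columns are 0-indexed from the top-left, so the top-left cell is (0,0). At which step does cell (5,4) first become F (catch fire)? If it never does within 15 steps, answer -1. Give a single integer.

Step 1: cell (5,4)='T' (+7 fires, +2 burnt)
Step 2: cell (5,4)='F' (+6 fires, +7 burnt)
  -> target ignites at step 2
Step 3: cell (5,4)='.' (+7 fires, +6 burnt)
Step 4: cell (5,4)='.' (+6 fires, +7 burnt)
Step 5: cell (5,4)='.' (+4 fires, +6 burnt)
Step 6: cell (5,4)='.' (+0 fires, +4 burnt)
  fire out at step 6

2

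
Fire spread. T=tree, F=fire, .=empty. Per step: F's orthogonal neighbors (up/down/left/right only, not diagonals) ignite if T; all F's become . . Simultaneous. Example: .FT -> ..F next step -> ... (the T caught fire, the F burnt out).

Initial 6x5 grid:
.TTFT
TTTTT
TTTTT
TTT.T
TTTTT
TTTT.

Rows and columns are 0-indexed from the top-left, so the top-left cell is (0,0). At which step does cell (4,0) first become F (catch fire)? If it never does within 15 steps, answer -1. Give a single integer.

Step 1: cell (4,0)='T' (+3 fires, +1 burnt)
Step 2: cell (4,0)='T' (+4 fires, +3 burnt)
Step 3: cell (4,0)='T' (+3 fires, +4 burnt)
Step 4: cell (4,0)='T' (+4 fires, +3 burnt)
Step 5: cell (4,0)='T' (+4 fires, +4 burnt)
Step 6: cell (4,0)='T' (+4 fires, +4 burnt)
Step 7: cell (4,0)='F' (+3 fires, +4 burnt)
  -> target ignites at step 7
Step 8: cell (4,0)='.' (+1 fires, +3 burnt)
Step 9: cell (4,0)='.' (+0 fires, +1 burnt)
  fire out at step 9

7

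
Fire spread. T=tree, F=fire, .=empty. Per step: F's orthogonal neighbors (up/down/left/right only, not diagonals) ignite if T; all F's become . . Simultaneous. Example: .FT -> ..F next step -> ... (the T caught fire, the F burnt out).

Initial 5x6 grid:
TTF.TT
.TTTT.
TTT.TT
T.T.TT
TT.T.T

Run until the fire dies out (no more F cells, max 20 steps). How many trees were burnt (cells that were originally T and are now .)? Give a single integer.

Answer: 20

Derivation:
Step 1: +2 fires, +1 burnt (F count now 2)
Step 2: +4 fires, +2 burnt (F count now 4)
Step 3: +3 fires, +4 burnt (F count now 3)
Step 4: +3 fires, +3 burnt (F count now 3)
Step 5: +4 fires, +3 burnt (F count now 4)
Step 6: +2 fires, +4 burnt (F count now 2)
Step 7: +2 fires, +2 burnt (F count now 2)
Step 8: +0 fires, +2 burnt (F count now 0)
Fire out after step 8
Initially T: 21, now '.': 29
Total burnt (originally-T cells now '.'): 20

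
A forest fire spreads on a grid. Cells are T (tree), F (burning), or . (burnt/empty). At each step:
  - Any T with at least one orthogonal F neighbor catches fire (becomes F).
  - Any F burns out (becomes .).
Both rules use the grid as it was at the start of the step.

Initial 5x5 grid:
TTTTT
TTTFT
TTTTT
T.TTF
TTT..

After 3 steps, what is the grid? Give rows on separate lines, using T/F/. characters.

Step 1: 6 trees catch fire, 2 burn out
  TTTFT
  TTF.F
  TTTFF
  T.TF.
  TTT..
Step 2: 5 trees catch fire, 6 burn out
  TTF.F
  TF...
  TTF..
  T.F..
  TTT..
Step 3: 4 trees catch fire, 5 burn out
  TF...
  F....
  TF...
  T....
  TTF..

TF...
F....
TF...
T....
TTF..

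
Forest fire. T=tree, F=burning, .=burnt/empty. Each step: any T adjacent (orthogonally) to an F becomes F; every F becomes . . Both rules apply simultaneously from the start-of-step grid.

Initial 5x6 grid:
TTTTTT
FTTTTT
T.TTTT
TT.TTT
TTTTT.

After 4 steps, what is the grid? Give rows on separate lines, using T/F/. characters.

Step 1: 3 trees catch fire, 1 burn out
  FTTTTT
  .FTTTT
  F.TTTT
  TT.TTT
  TTTTT.
Step 2: 3 trees catch fire, 3 burn out
  .FTTTT
  ..FTTT
  ..TTTT
  FT.TTT
  TTTTT.
Step 3: 5 trees catch fire, 3 burn out
  ..FTTT
  ...FTT
  ..FTTT
  .F.TTT
  FTTTT.
Step 4: 4 trees catch fire, 5 burn out
  ...FTT
  ....FT
  ...FTT
  ...TTT
  .FTTT.

...FTT
....FT
...FTT
...TTT
.FTTT.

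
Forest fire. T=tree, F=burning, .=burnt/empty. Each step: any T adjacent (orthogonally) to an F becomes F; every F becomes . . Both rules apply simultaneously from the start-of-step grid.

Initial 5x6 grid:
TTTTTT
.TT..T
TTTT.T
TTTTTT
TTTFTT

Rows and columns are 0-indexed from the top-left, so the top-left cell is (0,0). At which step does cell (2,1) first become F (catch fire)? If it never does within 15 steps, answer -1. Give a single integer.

Step 1: cell (2,1)='T' (+3 fires, +1 burnt)
Step 2: cell (2,1)='T' (+5 fires, +3 burnt)
Step 3: cell (2,1)='T' (+4 fires, +5 burnt)
Step 4: cell (2,1)='F' (+4 fires, +4 burnt)
  -> target ignites at step 4
Step 5: cell (2,1)='.' (+4 fires, +4 burnt)
Step 6: cell (2,1)='.' (+3 fires, +4 burnt)
Step 7: cell (2,1)='.' (+2 fires, +3 burnt)
Step 8: cell (2,1)='.' (+0 fires, +2 burnt)
  fire out at step 8

4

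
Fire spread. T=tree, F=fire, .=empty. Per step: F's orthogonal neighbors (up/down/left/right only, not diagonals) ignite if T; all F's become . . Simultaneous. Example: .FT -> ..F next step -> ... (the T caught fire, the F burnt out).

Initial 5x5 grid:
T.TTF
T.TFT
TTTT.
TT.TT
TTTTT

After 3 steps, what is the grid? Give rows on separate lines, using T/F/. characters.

Step 1: 4 trees catch fire, 2 burn out
  T.TF.
  T.F.F
  TTTF.
  TT.TT
  TTTTT
Step 2: 3 trees catch fire, 4 burn out
  T.F..
  T....
  TTF..
  TT.FT
  TTTTT
Step 3: 3 trees catch fire, 3 burn out
  T....
  T....
  TF...
  TT..F
  TTTFT

T....
T....
TF...
TT..F
TTTFT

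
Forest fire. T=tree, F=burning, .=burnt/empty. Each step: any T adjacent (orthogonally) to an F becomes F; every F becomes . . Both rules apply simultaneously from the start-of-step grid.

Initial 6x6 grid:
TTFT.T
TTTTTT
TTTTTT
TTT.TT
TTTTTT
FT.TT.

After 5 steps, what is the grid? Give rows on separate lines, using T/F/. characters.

Step 1: 5 trees catch fire, 2 burn out
  TF.F.T
  TTFTTT
  TTTTTT
  TTT.TT
  FTTTTT
  .F.TT.
Step 2: 6 trees catch fire, 5 burn out
  F....T
  TF.FTT
  TTFTTT
  FTT.TT
  .FTTTT
  ...TT.
Step 3: 8 trees catch fire, 6 burn out
  .....T
  F...FT
  FF.FTT
  .FF.TT
  ..FTTT
  ...TT.
Step 4: 3 trees catch fire, 8 burn out
  .....T
  .....F
  ....FT
  ....TT
  ...FTT
  ...TT.
Step 5: 5 trees catch fire, 3 burn out
  .....F
  ......
  .....F
  ....FT
  ....FT
  ...FT.

.....F
......
.....F
....FT
....FT
...FT.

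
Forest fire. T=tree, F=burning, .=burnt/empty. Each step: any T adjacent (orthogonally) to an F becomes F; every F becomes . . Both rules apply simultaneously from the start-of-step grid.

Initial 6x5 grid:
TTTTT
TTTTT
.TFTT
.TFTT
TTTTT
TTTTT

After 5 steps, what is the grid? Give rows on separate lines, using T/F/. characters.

Step 1: 6 trees catch fire, 2 burn out
  TTTTT
  TTFTT
  .F.FT
  .F.FT
  TTFTT
  TTTTT
Step 2: 8 trees catch fire, 6 burn out
  TTFTT
  TF.FT
  ....F
  ....F
  TF.FT
  TTFTT
Step 3: 8 trees catch fire, 8 burn out
  TF.FT
  F...F
  .....
  .....
  F...F
  TF.FT
Step 4: 4 trees catch fire, 8 burn out
  F...F
  .....
  .....
  .....
  .....
  F...F
Step 5: 0 trees catch fire, 4 burn out
  .....
  .....
  .....
  .....
  .....
  .....

.....
.....
.....
.....
.....
.....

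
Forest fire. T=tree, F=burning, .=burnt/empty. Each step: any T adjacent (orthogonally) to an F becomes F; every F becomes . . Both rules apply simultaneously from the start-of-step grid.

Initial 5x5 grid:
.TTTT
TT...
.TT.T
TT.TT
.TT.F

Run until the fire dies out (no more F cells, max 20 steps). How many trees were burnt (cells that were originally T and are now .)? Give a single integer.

Answer: 3

Derivation:
Step 1: +1 fires, +1 burnt (F count now 1)
Step 2: +2 fires, +1 burnt (F count now 2)
Step 3: +0 fires, +2 burnt (F count now 0)
Fire out after step 3
Initially T: 15, now '.': 13
Total burnt (originally-T cells now '.'): 3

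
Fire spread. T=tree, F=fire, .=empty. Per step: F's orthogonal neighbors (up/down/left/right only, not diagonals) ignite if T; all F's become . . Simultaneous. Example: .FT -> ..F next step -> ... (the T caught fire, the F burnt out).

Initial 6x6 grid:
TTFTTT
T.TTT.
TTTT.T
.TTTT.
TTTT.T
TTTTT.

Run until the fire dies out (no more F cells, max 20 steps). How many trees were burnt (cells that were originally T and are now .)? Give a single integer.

Step 1: +3 fires, +1 burnt (F count now 3)
Step 2: +4 fires, +3 burnt (F count now 4)
Step 3: +6 fires, +4 burnt (F count now 6)
Step 4: +4 fires, +6 burnt (F count now 4)
Step 5: +4 fires, +4 burnt (F count now 4)
Step 6: +3 fires, +4 burnt (F count now 3)
Step 7: +2 fires, +3 burnt (F count now 2)
Step 8: +0 fires, +2 burnt (F count now 0)
Fire out after step 8
Initially T: 28, now '.': 34
Total burnt (originally-T cells now '.'): 26

Answer: 26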